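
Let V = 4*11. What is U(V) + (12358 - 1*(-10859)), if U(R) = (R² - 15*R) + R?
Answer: 24537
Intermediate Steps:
V = 44
U(R) = R² - 14*R
U(V) + (12358 - 1*(-10859)) = 44*(-14 + 44) + (12358 - 1*(-10859)) = 44*30 + (12358 + 10859) = 1320 + 23217 = 24537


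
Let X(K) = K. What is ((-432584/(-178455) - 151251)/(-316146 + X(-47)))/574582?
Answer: 26991064621/32421491382906330 ≈ 8.3251e-7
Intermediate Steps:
((-432584/(-178455) - 151251)/(-316146 + X(-47)))/574582 = ((-432584/(-178455) - 151251)/(-316146 - 47))/574582 = ((-432584*(-1/178455) - 151251)/(-316193))*(1/574582) = ((432584/178455 - 151251)*(-1/316193))*(1/574582) = -26991064621/178455*(-1/316193)*(1/574582) = (26991064621/56426221815)*(1/574582) = 26991064621/32421491382906330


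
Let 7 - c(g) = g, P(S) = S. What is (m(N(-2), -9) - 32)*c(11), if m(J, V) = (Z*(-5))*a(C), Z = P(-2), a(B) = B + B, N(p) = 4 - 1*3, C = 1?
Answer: 48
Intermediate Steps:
N(p) = 1 (N(p) = 4 - 3 = 1)
a(B) = 2*B
Z = -2
c(g) = 7 - g
m(J, V) = 20 (m(J, V) = (-2*(-5))*(2*1) = 10*2 = 20)
(m(N(-2), -9) - 32)*c(11) = (20 - 32)*(7 - 1*11) = -12*(7 - 11) = -12*(-4) = 48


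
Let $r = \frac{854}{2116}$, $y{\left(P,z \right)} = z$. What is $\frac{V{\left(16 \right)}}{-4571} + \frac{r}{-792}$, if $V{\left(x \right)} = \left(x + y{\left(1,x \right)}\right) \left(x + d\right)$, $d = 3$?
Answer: $- \frac{511416905}{3830205456} \approx -0.13352$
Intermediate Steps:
$V{\left(x \right)} = 2 x \left(3 + x\right)$ ($V{\left(x \right)} = \left(x + x\right) \left(x + 3\right) = 2 x \left(3 + x\right)$)
$r = \frac{427}{1058}$ ($r = 854 \cdot \frac{1}{2116} = \frac{427}{1058} \approx 0.40359$)
$\frac{V{\left(16 \right)}}{-4571} + \frac{r}{-792} = \frac{2 \cdot 16 \left(3 + 16\right)}{-4571} + \frac{427}{1058 \left(-792\right)} = 2 \cdot 16 \cdot 19 \left(- \frac{1}{4571}\right) + \frac{427}{1058} \left(- \frac{1}{792}\right) = 608 \left(- \frac{1}{4571}\right) - \frac{427}{837936} = - \frac{608}{4571} - \frac{427}{837936} = - \frac{511416905}{3830205456}$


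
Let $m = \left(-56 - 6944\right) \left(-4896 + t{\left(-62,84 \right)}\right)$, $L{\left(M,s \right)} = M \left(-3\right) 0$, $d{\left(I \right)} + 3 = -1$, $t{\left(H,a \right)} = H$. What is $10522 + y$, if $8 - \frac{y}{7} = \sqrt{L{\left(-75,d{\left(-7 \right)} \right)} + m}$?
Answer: $10578 - 140 \sqrt{86765} \approx -30660.0$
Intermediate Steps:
$d{\left(I \right)} = -4$ ($d{\left(I \right)} = -3 - 1 = -4$)
$L{\left(M,s \right)} = 0$ ($L{\left(M,s \right)} = - 3 M 0 = 0$)
$m = 34706000$ ($m = \left(-56 - 6944\right) \left(-4896 - 62\right) = \left(-7000\right) \left(-4958\right) = 34706000$)
$y = 56 - 140 \sqrt{86765}$ ($y = 56 - 7 \sqrt{0 + 34706000} = 56 - 7 \sqrt{34706000} = 56 - 7 \cdot 20 \sqrt{86765} = 56 - 140 \sqrt{86765} \approx -41182.0$)
$10522 + y = 10522 + \left(56 - 140 \sqrt{86765}\right) = 10578 - 140 \sqrt{86765}$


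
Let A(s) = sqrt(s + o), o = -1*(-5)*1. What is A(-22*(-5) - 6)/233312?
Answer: sqrt(109)/233312 ≈ 4.4748e-5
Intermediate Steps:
o = 5 (o = 5*1 = 5)
A(s) = sqrt(5 + s) (A(s) = sqrt(s + 5) = sqrt(5 + s))
A(-22*(-5) - 6)/233312 = sqrt(5 + (-22*(-5) - 6))/233312 = sqrt(5 + (-11*(-10) - 6))*(1/233312) = sqrt(5 + (110 - 6))*(1/233312) = sqrt(5 + 104)*(1/233312) = sqrt(109)*(1/233312) = sqrt(109)/233312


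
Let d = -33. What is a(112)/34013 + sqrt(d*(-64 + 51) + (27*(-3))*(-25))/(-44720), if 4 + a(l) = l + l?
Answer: 220/34013 - sqrt(2454)/44720 ≈ 0.0053604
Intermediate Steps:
a(l) = -4 + 2*l (a(l) = -4 + (l + l) = -4 + 2*l)
a(112)/34013 + sqrt(d*(-64 + 51) + (27*(-3))*(-25))/(-44720) = (-4 + 2*112)/34013 + sqrt(-33*(-64 + 51) + (27*(-3))*(-25))/(-44720) = (-4 + 224)*(1/34013) + sqrt(-33*(-13) - 81*(-25))*(-1/44720) = 220*(1/34013) + sqrt(429 + 2025)*(-1/44720) = 220/34013 + sqrt(2454)*(-1/44720) = 220/34013 - sqrt(2454)/44720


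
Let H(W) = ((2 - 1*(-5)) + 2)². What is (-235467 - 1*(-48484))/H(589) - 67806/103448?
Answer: -9674254835/4189644 ≈ -2309.1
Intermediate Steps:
H(W) = 81 (H(W) = ((2 + 5) + 2)² = (7 + 2)² = 9² = 81)
(-235467 - 1*(-48484))/H(589) - 67806/103448 = (-235467 - 1*(-48484))/81 - 67806/103448 = (-235467 + 48484)*(1/81) - 67806*1/103448 = -186983*1/81 - 33903/51724 = -186983/81 - 33903/51724 = -9674254835/4189644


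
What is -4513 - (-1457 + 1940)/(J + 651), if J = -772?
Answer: -545590/121 ≈ -4509.0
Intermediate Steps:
-4513 - (-1457 + 1940)/(J + 651) = -4513 - (-1457 + 1940)/(-772 + 651) = -4513 - 483/(-121) = -4513 - 483*(-1)/121 = -4513 - 1*(-483/121) = -4513 + 483/121 = -545590/121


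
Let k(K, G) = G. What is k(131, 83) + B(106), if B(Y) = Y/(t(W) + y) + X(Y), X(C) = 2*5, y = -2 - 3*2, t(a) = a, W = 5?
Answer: 173/3 ≈ 57.667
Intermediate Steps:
y = -8 (y = -2 - 6 = -8)
X(C) = 10
B(Y) = 10 - Y/3 (B(Y) = Y/(5 - 8) + 10 = Y/(-3) + 10 = -Y/3 + 10 = 10 - Y/3)
k(131, 83) + B(106) = 83 + (10 - 1/3*106) = 83 + (10 - 106/3) = 83 - 76/3 = 173/3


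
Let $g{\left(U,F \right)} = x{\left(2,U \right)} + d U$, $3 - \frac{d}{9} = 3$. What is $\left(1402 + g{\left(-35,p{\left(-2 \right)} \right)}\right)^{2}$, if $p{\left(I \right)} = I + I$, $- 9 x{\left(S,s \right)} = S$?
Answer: $\frac{159163456}{81} \approx 1.965 \cdot 10^{6}$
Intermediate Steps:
$d = 0$ ($d = 27 - 27 = 0$)
$x{\left(S,s \right)} = - \frac{S}{9}$
$p{\left(I \right)} = 2 I$
$g{\left(U,F \right)} = - \frac{2}{9}$ ($g{\left(U,F \right)} = \left(- \frac{1}{9}\right) 2 + 0 U = - \frac{2}{9} + 0 = - \frac{2}{9}$)
$\left(1402 + g{\left(-35,p{\left(-2 \right)} \right)}\right)^{2} = \left(1402 - \frac{2}{9}\right)^{2} = \left(\frac{12616}{9}\right)^{2} = \frac{159163456}{81}$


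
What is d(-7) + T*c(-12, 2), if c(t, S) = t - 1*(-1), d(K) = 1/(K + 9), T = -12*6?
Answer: 1585/2 ≈ 792.50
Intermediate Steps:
T = -72
d(K) = 1/(9 + K)
c(t, S) = 1 + t (c(t, S) = t + 1 = 1 + t)
d(-7) + T*c(-12, 2) = 1/(9 - 7) - 72*(1 - 12) = 1/2 - 72*(-11) = ½ + 792 = 1585/2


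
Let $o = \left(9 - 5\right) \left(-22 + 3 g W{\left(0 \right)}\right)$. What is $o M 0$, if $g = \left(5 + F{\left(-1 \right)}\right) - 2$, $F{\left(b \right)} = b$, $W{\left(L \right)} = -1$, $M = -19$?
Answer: $0$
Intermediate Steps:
$g = 2$ ($g = \left(5 - 1\right) - 2 = 4 - 2 = 2$)
$o = -112$ ($o = \left(9 - 5\right) \left(-22 + 3 \cdot 2 \left(-1\right)\right) = 4 \left(-22 + 6 \left(-1\right)\right) = 4 \left(-22 - 6\right) = 4 \left(-28\right) = -112$)
$o M 0 = \left(-112\right) \left(-19\right) 0 = 2128 \cdot 0 = 0$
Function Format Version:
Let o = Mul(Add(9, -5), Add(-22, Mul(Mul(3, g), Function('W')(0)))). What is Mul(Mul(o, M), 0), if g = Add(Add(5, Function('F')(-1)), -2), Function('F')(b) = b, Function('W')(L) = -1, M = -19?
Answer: 0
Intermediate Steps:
g = 2 (g = Add(Add(5, -1), -2) = Add(4, -2) = 2)
o = -112 (o = Mul(Add(9, -5), Add(-22, Mul(Mul(3, 2), -1))) = Mul(4, Add(-22, Mul(6, -1))) = Mul(4, Add(-22, -6)) = Mul(4, -28) = -112)
Mul(Mul(o, M), 0) = Mul(Mul(-112, -19), 0) = Mul(2128, 0) = 0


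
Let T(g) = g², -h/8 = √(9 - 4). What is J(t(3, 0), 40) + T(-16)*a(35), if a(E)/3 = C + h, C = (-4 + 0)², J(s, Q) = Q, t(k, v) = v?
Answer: 12328 - 6144*√5 ≈ -1410.4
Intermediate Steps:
h = -8*√5 (h = -8*√(9 - 4) = -8*√5 ≈ -17.889)
C = 16 (C = (-4)² = 16)
a(E) = 48 - 24*√5 (a(E) = 3*(16 - 8*√5) = 48 - 24*√5)
J(t(3, 0), 40) + T(-16)*a(35) = 40 + (-16)²*(48 - 24*√5) = 40 + 256*(48 - 24*√5) = 40 + (12288 - 6144*√5) = 12328 - 6144*√5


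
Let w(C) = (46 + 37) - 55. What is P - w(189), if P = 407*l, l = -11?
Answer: -4505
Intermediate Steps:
w(C) = 28 (w(C) = 83 - 55 = 28)
P = -4477 (P = 407*(-11) = -4477)
P - w(189) = -4477 - 1*28 = -4477 - 28 = -4505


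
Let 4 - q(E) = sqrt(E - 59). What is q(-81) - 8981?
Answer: -8977 - 2*I*sqrt(35) ≈ -8977.0 - 11.832*I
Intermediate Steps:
q(E) = 4 - sqrt(-59 + E) (q(E) = 4 - sqrt(E - 59) = 4 - sqrt(-59 + E))
q(-81) - 8981 = (4 - sqrt(-59 - 81)) - 8981 = (4 - sqrt(-140)) - 8981 = (4 - 2*I*sqrt(35)) - 8981 = -8977 - 2*I*sqrt(35)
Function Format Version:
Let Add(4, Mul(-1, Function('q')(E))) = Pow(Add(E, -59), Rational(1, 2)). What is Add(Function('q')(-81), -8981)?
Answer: Add(-8977, Mul(-2, I, Pow(35, Rational(1, 2)))) ≈ Add(-8977.0, Mul(-11.832, I))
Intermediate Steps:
Function('q')(E) = Add(4, Mul(-1, Pow(Add(-59, E), Rational(1, 2)))) (Function('q')(E) = Add(4, Mul(-1, Pow(Add(E, -59), Rational(1, 2)))) = Add(4, Mul(-1, Pow(Add(-59, E), Rational(1, 2)))))
Add(Function('q')(-81), -8981) = Add(Add(4, Mul(-1, Pow(Add(-59, -81), Rational(1, 2)))), -8981) = Add(Add(4, Mul(-1, Pow(-140, Rational(1, 2)))), -8981) = Add(Add(4, Mul(-1, Mul(2, I, Pow(35, Rational(1, 2))))), -8981) = Add(Add(4, Mul(-2, I, Pow(35, Rational(1, 2)))), -8981) = Add(-8977, Mul(-2, I, Pow(35, Rational(1, 2))))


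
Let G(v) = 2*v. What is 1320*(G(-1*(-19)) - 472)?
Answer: -572880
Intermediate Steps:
1320*(G(-1*(-19)) - 472) = 1320*(2*(-1*(-19)) - 472) = 1320*(2*19 - 472) = 1320*(38 - 472) = 1320*(-434) = -572880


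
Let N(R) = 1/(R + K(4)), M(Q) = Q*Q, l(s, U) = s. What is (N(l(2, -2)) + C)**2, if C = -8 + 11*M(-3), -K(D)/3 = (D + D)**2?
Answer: 298909521/36100 ≈ 8280.0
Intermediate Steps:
M(Q) = Q**2
K(D) = -12*D**2 (K(D) = -3*(D + D)**2 = -3*4*D**2 = -12*D**2)
C = 91 (C = -8 + 11*(-3)**2 = -8 + 11*9 = -8 + 99 = 91)
N(R) = 1/(-192 + R) (N(R) = 1/(R - 12*4**2) = 1/(R - 12*16) = 1/(R - 192) = 1/(-192 + R))
(N(l(2, -2)) + C)**2 = (1/(-192 + 2) + 91)**2 = (1/(-190) + 91)**2 = (-1/190 + 91)**2 = (17289/190)**2 = 298909521/36100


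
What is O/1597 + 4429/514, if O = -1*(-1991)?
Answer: 8096487/820858 ≈ 9.8634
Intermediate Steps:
O = 1991
O/1597 + 4429/514 = 1991/1597 + 4429/514 = 8096487/820858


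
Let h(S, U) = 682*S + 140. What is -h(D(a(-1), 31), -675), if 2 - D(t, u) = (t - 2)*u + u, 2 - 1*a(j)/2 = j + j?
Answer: 146490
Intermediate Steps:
a(j) = 4 - 4*j (a(j) = 4 - 2*(j + j) = 4 - 4*j)
D(t, u) = 2 - u - u*(-2 + t) (D(t, u) = 2 - ((t - 2)*u + u) = 2 - ((-2 + t)*u + u) = 2 - (u*(-2 + t) + u) = 2 - (u + u*(-2 + t)) = 2 + (-u - u*(-2 + t)) = 2 - u - u*(-2 + t))
h(S, U) = 140 + 682*S
-h(D(a(-1), 31), -675) = -(140 + 682*(2 + 31 - 1*(4 - 4*(-1))*31)) = -(140 + 682*(2 + 31 - 1*(4 + 4)*31)) = -(140 + 682*(2 + 31 - 1*8*31)) = -(140 + 682*(2 + 31 - 248)) = -(140 + 682*(-215)) = -(140 - 146630) = -1*(-146490) = 146490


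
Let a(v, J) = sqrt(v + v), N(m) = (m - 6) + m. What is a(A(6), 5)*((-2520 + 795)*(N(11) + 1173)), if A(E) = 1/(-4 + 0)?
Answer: -2051025*I*sqrt(2)/2 ≈ -1.4503e+6*I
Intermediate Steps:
N(m) = -6 + 2*m (N(m) = (-6 + m) + m = -6 + 2*m)
A(E) = -1/4 (A(E) = 1/(-4) = -1/4)
a(v, J) = sqrt(2)*sqrt(v) (a(v, J) = sqrt(2*v) = sqrt(2)*sqrt(v))
a(A(6), 5)*((-2520 + 795)*(N(11) + 1173)) = (sqrt(2)*sqrt(-1/4))*((-2520 + 795)*((-6 + 2*11) + 1173)) = (sqrt(2)*(I/2))*(-1725*((-6 + 22) + 1173)) = (I*sqrt(2)/2)*(-1725*(16 + 1173)) = (I*sqrt(2)/2)*(-1725*1189) = (I*sqrt(2)/2)*(-2051025) = -2051025*I*sqrt(2)/2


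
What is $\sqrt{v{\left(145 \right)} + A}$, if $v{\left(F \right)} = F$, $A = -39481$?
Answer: $2 i \sqrt{9834} \approx 198.33 i$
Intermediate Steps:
$\sqrt{v{\left(145 \right)} + A} = \sqrt{145 - 39481} = \sqrt{-39336} = 2 i \sqrt{9834}$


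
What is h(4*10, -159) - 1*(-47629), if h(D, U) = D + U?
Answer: 47510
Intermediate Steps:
h(4*10, -159) - 1*(-47629) = (4*10 - 159) - 1*(-47629) = (40 - 159) + 47629 = -119 + 47629 = 47510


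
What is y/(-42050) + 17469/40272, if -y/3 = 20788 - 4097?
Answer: 458518551/282239600 ≈ 1.6246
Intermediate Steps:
y = -50073 (y = -3*(20788 - 4097) = -3*16691 = -50073)
y/(-42050) + 17469/40272 = -50073/(-42050) + 17469/40272 = -50073*(-1/42050) + 17469*(1/40272) = 50073/42050 + 5823/13424 = 458518551/282239600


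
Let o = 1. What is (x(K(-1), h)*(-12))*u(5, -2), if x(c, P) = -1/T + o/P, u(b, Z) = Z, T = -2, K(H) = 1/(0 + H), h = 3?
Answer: 20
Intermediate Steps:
K(H) = 1/H
x(c, P) = 1/2 + 1/P (x(c, P) = -1/(-2) + 1/P = -1*(-1/2) + 1/P = 1/2 + 1/P)
(x(K(-1), h)*(-12))*u(5, -2) = (((1/2)*(2 + 3)/3)*(-12))*(-2) = (((1/2)*(1/3)*5)*(-12))*(-2) = ((5/6)*(-12))*(-2) = -10*(-2) = 20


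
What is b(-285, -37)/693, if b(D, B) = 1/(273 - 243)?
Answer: 1/20790 ≈ 4.8100e-5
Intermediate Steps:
b(D, B) = 1/30
b(-285, -37)/693 = (1/30)/693 = (1/30)*(1/693) = 1/20790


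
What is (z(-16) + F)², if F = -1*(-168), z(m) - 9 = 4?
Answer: 32761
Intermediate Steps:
z(m) = 13 (z(m) = 9 + 4 = 13)
F = 168
(z(-16) + F)² = (13 + 168)² = 181² = 32761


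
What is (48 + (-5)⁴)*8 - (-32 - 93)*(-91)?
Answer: -5991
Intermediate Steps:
(48 + (-5)⁴)*8 - (-32 - 93)*(-91) = (48 + 625)*8 - (-125)*(-91) = 673*8 - 1*11375 = 5384 - 11375 = -5991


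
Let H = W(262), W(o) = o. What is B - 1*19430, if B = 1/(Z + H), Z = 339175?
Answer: -6595260909/339437 ≈ -19430.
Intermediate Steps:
H = 262
B = 1/339437 (B = 1/(339175 + 262) = 1/339437 ≈ 2.9461e-6)
B - 1*19430 = 1/339437 - 1*19430 = 1/339437 - 19430 = -6595260909/339437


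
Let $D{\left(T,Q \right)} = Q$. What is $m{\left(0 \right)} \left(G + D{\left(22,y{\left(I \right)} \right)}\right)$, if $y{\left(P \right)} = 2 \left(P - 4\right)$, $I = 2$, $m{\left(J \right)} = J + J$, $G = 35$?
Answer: $0$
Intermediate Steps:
$m{\left(J \right)} = 2 J$
$y{\left(P \right)} = -8 + 2 P$ ($y{\left(P \right)} = 2 \left(-4 + P\right) = -8 + 2 P$)
$m{\left(0 \right)} \left(G + D{\left(22,y{\left(I \right)} \right)}\right) = 2 \cdot 0 \left(35 + \left(-8 + 2 \cdot 2\right)\right) = 0 \left(35 + \left(-8 + 4\right)\right) = 0 \left(35 - 4\right) = 0 \cdot 31 = 0$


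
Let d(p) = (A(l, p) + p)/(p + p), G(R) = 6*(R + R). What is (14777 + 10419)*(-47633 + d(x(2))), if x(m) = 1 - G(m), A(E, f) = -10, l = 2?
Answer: -27603288830/23 ≈ -1.2001e+9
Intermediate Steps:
G(R) = 12*R (G(R) = 6*(2*R) = 12*R)
x(m) = 1 - 12*m
d(p) = (-10 + p)/(2*p) (d(p) = (-10 + p)/(p + p) = (-10 + p)/((2*p)) = (-10 + p)*(1/(2*p)) = (-10 + p)/(2*p))
(14777 + 10419)*(-47633 + d(x(2))) = (14777 + 10419)*(-47633 + (-10 + (1 - 12*2))/(2*(1 - 12*2))) = 25196*(-47633 + (-10 + (1 - 24))/(2*(1 - 24))) = 25196*(-47633 + (½)*(-10 - 23)/(-23)) = 25196*(-47633 + (½)*(-1/23)*(-33)) = 25196*(-47633 + 33/46) = 25196*(-2191085/46) = -27603288830/23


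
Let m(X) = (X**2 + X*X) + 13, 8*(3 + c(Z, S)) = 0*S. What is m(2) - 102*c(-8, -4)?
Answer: 327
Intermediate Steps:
c(Z, S) = -3 (c(Z, S) = -3 + (0*S)/8 = -3 + (1/8)*0 = -3 + 0 = -3)
m(X) = 13 + 2*X**2 (m(X) = (X**2 + X**2) + 13 = 2*X**2 + 13 = 13 + 2*X**2)
m(2) - 102*c(-8, -4) = (13 + 2*2**2) - 102*(-3) = (13 + 2*4) + 306 = (13 + 8) + 306 = 21 + 306 = 327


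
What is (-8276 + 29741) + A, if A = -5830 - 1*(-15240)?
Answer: 30875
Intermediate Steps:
A = 9410 (A = -5830 + 15240 = 9410)
(-8276 + 29741) + A = (-8276 + 29741) + 9410 = 21465 + 9410 = 30875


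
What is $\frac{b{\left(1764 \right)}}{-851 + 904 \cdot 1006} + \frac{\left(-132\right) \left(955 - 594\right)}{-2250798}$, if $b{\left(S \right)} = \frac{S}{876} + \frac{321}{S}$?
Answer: $\frac{28160916245785}{1330002930875556} \approx 0.021174$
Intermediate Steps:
$b{\left(S \right)} = \frac{321}{S} + \frac{S}{876}$ ($b{\left(S \right)} = S \frac{1}{876} + \frac{321}{S} = \frac{S}{876} + \frac{321}{S} = \frac{321}{S} + \frac{S}{876}$)
$\frac{b{\left(1764 \right)}}{-851 + 904 \cdot 1006} + \frac{\left(-132\right) \left(955 - 594\right)}{-2250798} = \frac{\frac{321}{1764} + \frac{1}{876} \cdot 1764}{-851 + 904 \cdot 1006} + \frac{\left(-132\right) \left(955 - 594\right)}{-2250798} = \frac{321 \cdot \frac{1}{1764} + \frac{147}{73}}{-851 + 909424} + \left(-132\right) 361 \left(- \frac{1}{2250798}\right) = \frac{\frac{107}{588} + \frac{147}{73}}{908573} - - \frac{722}{34103} = \frac{94247}{42924} \cdot \frac{1}{908573} + \frac{722}{34103} = \frac{94247}{38999587452} + \frac{722}{34103} = \frac{28160916245785}{1330002930875556}$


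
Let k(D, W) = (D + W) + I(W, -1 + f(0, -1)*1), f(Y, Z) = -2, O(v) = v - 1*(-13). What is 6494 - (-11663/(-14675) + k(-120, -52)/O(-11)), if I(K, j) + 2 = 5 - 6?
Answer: 193143699/29350 ≈ 6580.7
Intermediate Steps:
O(v) = 13 + v (O(v) = v + 13 = 13 + v)
I(K, j) = -3 (I(K, j) = -2 + (5 - 6) = -2 - 1 = -3)
k(D, W) = -3 + D + W (k(D, W) = (D + W) - 3 = -3 + D + W)
6494 - (-11663/(-14675) + k(-120, -52)/O(-11)) = 6494 - (-11663/(-14675) + (-3 - 120 - 52)/(13 - 11)) = 6494 - (-11663*(-1/14675) - 175/2) = 6494 - (11663/14675 - 175*½) = 6494 - (11663/14675 - 175/2) = 6494 - 1*(-2544799/29350) = 6494 + 2544799/29350 = 193143699/29350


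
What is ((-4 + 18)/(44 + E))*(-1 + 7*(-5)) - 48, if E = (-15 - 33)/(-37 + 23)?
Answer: -4866/83 ≈ -58.627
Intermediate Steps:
E = 24/7 (E = -48/(-14) = -48*(-1/14) = 24/7 ≈ 3.4286)
((-4 + 18)/(44 + E))*(-1 + 7*(-5)) - 48 = ((-4 + 18)/(44 + 24/7))*(-1 + 7*(-5)) - 48 = (14/(332/7))*(-1 - 35) - 48 = (14*(7/332))*(-36) - 48 = (49/166)*(-36) - 48 = -882/83 - 48 = -4866/83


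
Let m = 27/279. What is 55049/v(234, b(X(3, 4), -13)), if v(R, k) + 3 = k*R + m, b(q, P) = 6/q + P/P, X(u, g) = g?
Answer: 1706519/18045 ≈ 94.570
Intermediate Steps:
m = 3/31 (m = 27*(1/279) = 3/31 ≈ 0.096774)
b(q, P) = 1 + 6/q (b(q, P) = 6/q + 1 = 1 + 6/q)
v(R, k) = -90/31 + R*k (v(R, k) = -3 + (k*R + 3/31) = -3 + (R*k + 3/31) = -3 + (3/31 + R*k) = -90/31 + R*k)
55049/v(234, b(X(3, 4), -13)) = 55049/(-90/31 + 234*((6 + 4)/4)) = 55049/(-90/31 + 234*((¼)*10)) = 55049/(-90/31 + 234*(5/2)) = 55049/(-90/31 + 585) = 55049/(18045/31) = 55049*(31/18045) = 1706519/18045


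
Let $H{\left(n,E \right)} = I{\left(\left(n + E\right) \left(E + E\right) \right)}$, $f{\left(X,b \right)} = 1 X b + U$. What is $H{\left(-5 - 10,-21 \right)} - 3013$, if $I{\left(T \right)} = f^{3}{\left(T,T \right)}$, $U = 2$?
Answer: $11948458700836237123$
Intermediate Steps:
$f{\left(X,b \right)} = 2 + X b$ ($f{\left(X,b \right)} = 1 X b + 2 = X b + 2 = 2 + X b$)
$I{\left(T \right)} = \left(2 + T^{2}\right)^{3}$ ($I{\left(T \right)} = \left(2 + T T\right)^{3} = \left(2 + T^{2}\right)^{3}$)
$H{\left(n,E \right)} = \left(2 + 4 E^{2} \left(E + n\right)^{2}\right)^{3}$ ($H{\left(n,E \right)} = \left(2 + \left(\left(n + E\right) \left(E + E\right)\right)^{2}\right)^{3} = \left(2 + \left(\left(E + n\right) 2 E\right)^{2}\right)^{3} = \left(2 + \left(2 E \left(E + n\right)\right)^{2}\right)^{3} = \left(2 + 4 E^{2} \left(E + n\right)^{2}\right)^{3}$)
$H{\left(-5 - 10,-21 \right)} - 3013 = 8 \left(1 + 2 \left(-21\right)^{2} \left(-21 - 15\right)^{2}\right)^{3} - 3013 = 8 \left(1 + 2 \cdot 441 \left(-21 - 15\right)^{2}\right)^{3} - 3013 = 8 \left(1 + 2 \cdot 441 \left(-36\right)^{2}\right)^{3} - 3013 = 8 \left(1 + 2 \cdot 441 \cdot 1296\right)^{3} - 3013 = 8 \left(1 + 1143072\right)^{3} - 3013 = 8 \cdot 1143073^{3} - 3013 = 8 \cdot 1493557337604530017 - 3013 = 11948458700836240136 - 3013 = 11948458700836237123$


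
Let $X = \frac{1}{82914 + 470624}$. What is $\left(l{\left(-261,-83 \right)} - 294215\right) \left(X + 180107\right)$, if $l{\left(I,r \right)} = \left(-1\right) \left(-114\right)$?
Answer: $- \frac{29320713461623267}{553538} \approx -5.297 \cdot 10^{10}$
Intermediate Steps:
$X = \frac{1}{553538} \approx 1.8066 \cdot 10^{-6}$
$l{\left(I,r \right)} = 114$
$\left(l{\left(-261,-83 \right)} - 294215\right) \left(X + 180107\right) = \left(114 - 294215\right) \left(\frac{1}{553538} + 180107\right) = \left(-294101\right) \frac{99696068567}{553538} = - \frac{29320713461623267}{553538}$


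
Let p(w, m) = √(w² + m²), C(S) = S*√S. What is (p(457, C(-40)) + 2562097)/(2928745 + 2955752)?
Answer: 2562097/5884497 + √144849/5884497 ≈ 0.43546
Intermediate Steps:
C(S) = S^(3/2)
p(w, m) = √(m² + w²)
(p(457, C(-40)) + 2562097)/(2928745 + 2955752) = (√(((-40)^(3/2))² + 457²) + 2562097)/(2928745 + 2955752) = (√((-80*I*√10)² + 208849) + 2562097)/5884497 = (√(-64000 + 208849) + 2562097)*(1/5884497) = (√144849 + 2562097)*(1/5884497) = (2562097 + √144849)*(1/5884497) = 2562097/5884497 + √144849/5884497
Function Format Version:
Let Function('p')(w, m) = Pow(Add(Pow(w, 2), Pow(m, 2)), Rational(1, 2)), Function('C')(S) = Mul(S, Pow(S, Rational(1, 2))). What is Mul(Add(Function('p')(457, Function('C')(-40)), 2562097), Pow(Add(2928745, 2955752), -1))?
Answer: Add(Rational(2562097, 5884497), Mul(Rational(1, 5884497), Pow(144849, Rational(1, 2)))) ≈ 0.43546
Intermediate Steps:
Function('C')(S) = Pow(S, Rational(3, 2))
Function('p')(w, m) = Pow(Add(Pow(m, 2), Pow(w, 2)), Rational(1, 2))
Mul(Add(Function('p')(457, Function('C')(-40)), 2562097), Pow(Add(2928745, 2955752), -1)) = Mul(Add(Pow(Add(Pow(Pow(-40, Rational(3, 2)), 2), Pow(457, 2)), Rational(1, 2)), 2562097), Pow(Add(2928745, 2955752), -1)) = Mul(Add(Pow(Add(Pow(Mul(-80, I, Pow(10, Rational(1, 2))), 2), 208849), Rational(1, 2)), 2562097), Pow(5884497, -1)) = Mul(Add(Pow(Add(-64000, 208849), Rational(1, 2)), 2562097), Rational(1, 5884497)) = Mul(Add(Pow(144849, Rational(1, 2)), 2562097), Rational(1, 5884497)) = Mul(Add(2562097, Pow(144849, Rational(1, 2))), Rational(1, 5884497)) = Add(Rational(2562097, 5884497), Mul(Rational(1, 5884497), Pow(144849, Rational(1, 2))))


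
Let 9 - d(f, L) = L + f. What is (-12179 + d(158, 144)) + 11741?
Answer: -731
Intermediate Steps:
d(f, L) = 9 - L - f (d(f, L) = 9 - (L + f) = 9 + (-L - f) = 9 - L - f)
(-12179 + d(158, 144)) + 11741 = (-12179 + (9 - 1*144 - 1*158)) + 11741 = (-12179 + (9 - 144 - 158)) + 11741 = (-12179 - 293) + 11741 = -12472 + 11741 = -731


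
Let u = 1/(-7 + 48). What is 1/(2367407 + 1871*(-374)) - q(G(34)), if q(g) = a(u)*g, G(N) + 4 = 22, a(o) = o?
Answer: -30017713/68373773 ≈ -0.43902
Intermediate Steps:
u = 1/41 ≈ 0.024390
G(N) = 18 (G(N) = -4 + 22 = 18)
q(g) = g/41
1/(2367407 + 1871*(-374)) - q(G(34)) = 1/(2367407 + 1871*(-374)) - 18/41 = 1/(2367407 - 699754) - 1*18/41 = 1/1667653 - 18/41 = -30017713/68373773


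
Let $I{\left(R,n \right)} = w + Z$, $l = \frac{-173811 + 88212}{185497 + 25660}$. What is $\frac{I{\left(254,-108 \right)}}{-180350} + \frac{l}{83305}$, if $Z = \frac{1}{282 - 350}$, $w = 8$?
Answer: $- \frac{124722054303}{2537947800927800} \approx -4.9143 \cdot 10^{-5}$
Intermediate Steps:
$Z = - \frac{1}{68}$ ($Z = \frac{1}{-68} = - \frac{1}{68} \approx -0.014706$)
$l = - \frac{85599}{211157} \approx -0.40538$
$I{\left(R,n \right)} = \frac{543}{68}$ ($I{\left(R,n \right)} = 8 - \frac{1}{68} = \frac{543}{68}$)
$\frac{I{\left(254,-108 \right)}}{-180350} + \frac{l}{83305} = \frac{543}{68 \left(-180350\right)} - \frac{85599}{211157 \cdot 83305} = \frac{543}{68} \left(- \frac{1}{180350}\right) - \frac{85599}{17590433885} = - \frac{543}{12263800} - \frac{85599}{17590433885} = - \frac{124722054303}{2537947800927800}$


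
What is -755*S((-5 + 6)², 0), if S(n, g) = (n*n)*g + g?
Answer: 0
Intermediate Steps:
S(n, g) = g + g*n² (S(n, g) = n²*g + g = g*n² + g = g + g*n²)
-755*S((-5 + 6)², 0) = -0*(1 + ((-5 + 6)²)²) = -0*(1 + (1²)²) = -0*(1 + 1²) = -0*(1 + 1) = -0*2 = -755*0 = 0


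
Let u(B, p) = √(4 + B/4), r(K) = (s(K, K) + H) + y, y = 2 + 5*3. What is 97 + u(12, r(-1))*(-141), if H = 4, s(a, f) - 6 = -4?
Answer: 97 - 141*√7 ≈ -276.05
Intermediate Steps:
s(a, f) = 2 (s(a, f) = 6 - 4 = 2)
y = 17 (y = 2 + 15 = 17)
r(K) = 23 (r(K) = (2 + 4) + 17 = 6 + 17 = 23)
u(B, p) = √(4 + B/4) (u(B, p) = √(4 + B*(¼)) = √(4 + B/4))
97 + u(12, r(-1))*(-141) = 97 + (√(16 + 12)/2)*(-141) = 97 + (√28/2)*(-141) = 97 + ((2*√7)/2)*(-141) = 97 + √7*(-141) = 97 - 141*√7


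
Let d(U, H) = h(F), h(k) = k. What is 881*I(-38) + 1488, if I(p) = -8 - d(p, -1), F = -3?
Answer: -2917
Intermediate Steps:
d(U, H) = -3
I(p) = -5 (I(p) = -8 - 1*(-3) = -8 + 3 = -5)
881*I(-38) + 1488 = 881*(-5) + 1488 = -4405 + 1488 = -2917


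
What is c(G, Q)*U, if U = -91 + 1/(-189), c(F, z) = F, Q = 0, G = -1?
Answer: 17200/189 ≈ 91.005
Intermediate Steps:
U = -17200/189 (U = -91 - 1/189 = -17200/189 ≈ -91.005)
c(G, Q)*U = -1*(-17200/189) = 17200/189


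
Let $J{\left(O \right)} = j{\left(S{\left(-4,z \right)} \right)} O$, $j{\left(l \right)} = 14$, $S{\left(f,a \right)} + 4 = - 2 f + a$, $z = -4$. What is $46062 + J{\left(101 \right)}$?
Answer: $47476$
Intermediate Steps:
$S{\left(f,a \right)} = -4 + a - 2 f$ ($S{\left(f,a \right)} = -4 + \left(- 2 f + a\right) = -4 + \left(a - 2 f\right) = -4 + a - 2 f$)
$J{\left(O \right)} = 14 O$
$46062 + J{\left(101 \right)} = 46062 + 14 \cdot 101 = 46062 + 1414 = 47476$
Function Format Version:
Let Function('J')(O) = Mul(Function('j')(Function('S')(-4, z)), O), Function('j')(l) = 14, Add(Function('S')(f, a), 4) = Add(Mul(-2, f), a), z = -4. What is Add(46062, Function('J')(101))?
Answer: 47476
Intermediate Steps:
Function('S')(f, a) = Add(-4, a, Mul(-2, f)) (Function('S')(f, a) = Add(-4, Add(Mul(-2, f), a)) = Add(-4, Add(a, Mul(-2, f))) = Add(-4, a, Mul(-2, f)))
Function('J')(O) = Mul(14, O)
Add(46062, Function('J')(101)) = Add(46062, Mul(14, 101)) = Add(46062, 1414) = 47476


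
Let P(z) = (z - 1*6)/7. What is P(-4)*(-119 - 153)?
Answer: 2720/7 ≈ 388.57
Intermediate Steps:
P(z) = -6/7 + z/7 (P(z) = (z - 6)*(1/7) = (-6 + z)*(1/7) = -6/7 + z/7)
P(-4)*(-119 - 153) = (-6/7 + (1/7)*(-4))*(-119 - 153) = (-6/7 - 4/7)*(-272) = -10/7*(-272) = 2720/7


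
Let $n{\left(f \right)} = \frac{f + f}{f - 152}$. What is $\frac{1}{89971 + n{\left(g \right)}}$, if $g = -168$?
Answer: $\frac{20}{1799441} \approx 1.1115 \cdot 10^{-5}$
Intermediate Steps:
$n{\left(f \right)} = \frac{2 f}{-152 + f}$
$\frac{1}{89971 + n{\left(g \right)}} = \frac{1}{89971 + 2 \left(-168\right) \frac{1}{-152 - 168}} = \frac{1}{89971 + 2 \left(-168\right) \frac{1}{-320}} = \frac{1}{89971 + 2 \left(-168\right) \left(- \frac{1}{320}\right)} = \frac{1}{89971 + \frac{21}{20}} = \frac{1}{\frac{1799441}{20}} = \frac{20}{1799441}$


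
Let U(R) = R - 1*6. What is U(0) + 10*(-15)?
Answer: -156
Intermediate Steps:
U(R) = -6 + R (U(R) = R - 6 = -6 + R)
U(0) + 10*(-15) = (-6 + 0) + 10*(-15) = -6 - 150 = -156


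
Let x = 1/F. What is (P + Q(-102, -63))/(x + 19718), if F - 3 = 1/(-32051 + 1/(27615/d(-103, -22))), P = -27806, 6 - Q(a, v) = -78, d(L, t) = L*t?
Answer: -73608304966404/52356723673775 ≈ -1.4059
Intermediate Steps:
Q(a, v) = 84 (Q(a, v) = 6 - 1*(-78) = 6 + 78 = 84)
F = 2655230682/885086099 (F = 3 + 1/(-32051 + 1/(27615/((-103*(-22))))) = 3 + 1/(-32051 + 1/(27615/2266)) = 3 + 1/(-32051 + 2266/27615) = 3 + 1/(-885086099/27615) = 3 - 27615/885086099 = 2655230682/885086099 ≈ 3.0000)
x = 885086099/2655230682 (x = 1/(2655230682/885086099) = 885086099/2655230682 ≈ 0.33334)
(P + Q(-102, -63))/(x + 19718) = (-27806 + 84)/(885086099/2655230682 + 19718) = -27722/52356723673775/2655230682 = -27722*2655230682/52356723673775 = -73608304966404/52356723673775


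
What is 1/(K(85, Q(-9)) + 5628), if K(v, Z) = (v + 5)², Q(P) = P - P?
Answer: 1/13728 ≈ 7.2844e-5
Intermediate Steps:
Q(P) = 0
K(v, Z) = (5 + v)²
1/(K(85, Q(-9)) + 5628) = 1/((5 + 85)² + 5628) = 1/(90² + 5628) = 1/(8100 + 5628) = 1/13728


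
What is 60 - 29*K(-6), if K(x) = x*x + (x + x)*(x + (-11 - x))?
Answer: -4812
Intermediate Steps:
K(x) = x² - 22*x (K(x) = x² + (2*x)*(-11) = x² - 22*x)
60 - 29*K(-6) = 60 - (-174)*(-22 - 6) = 60 - (-174)*(-28) = 60 - 29*168 = 60 - 4872 = -4812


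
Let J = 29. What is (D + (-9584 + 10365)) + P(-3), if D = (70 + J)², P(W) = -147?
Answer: 10435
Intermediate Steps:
D = 9801 (D = (70 + 29)² = 99² = 9801)
(D + (-9584 + 10365)) + P(-3) = (9801 + (-9584 + 10365)) - 147 = (9801 + 781) - 147 = 10582 - 147 = 10435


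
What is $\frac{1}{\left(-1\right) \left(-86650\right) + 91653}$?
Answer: $\frac{1}{178303} \approx 5.6084 \cdot 10^{-6}$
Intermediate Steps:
$\frac{1}{\left(-1\right) \left(-86650\right) + 91653} = \frac{1}{86650 + 91653} = \frac{1}{178303}$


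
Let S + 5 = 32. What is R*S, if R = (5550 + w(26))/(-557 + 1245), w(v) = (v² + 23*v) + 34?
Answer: 92583/344 ≈ 269.14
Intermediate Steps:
w(v) = 34 + v² + 23*v
S = 27 (S = -5 + 32 = 27)
R = 3429/344 (R = (5550 + (34 + 26² + 23*26))/(-557 + 1245) = (5550 + (34 + 676 + 598))/688 = (5550 + 1308)*(1/688) = 6858*(1/688) = 3429/344 ≈ 9.9680)
R*S = (3429/344)*27 = 92583/344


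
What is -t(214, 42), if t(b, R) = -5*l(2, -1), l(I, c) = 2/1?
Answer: 10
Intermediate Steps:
l(I, c) = 2 (l(I, c) = 2*1 = 2)
t(b, R) = -10 (t(b, R) = -5*2 = -10)
-t(214, 42) = -1*(-10) = 10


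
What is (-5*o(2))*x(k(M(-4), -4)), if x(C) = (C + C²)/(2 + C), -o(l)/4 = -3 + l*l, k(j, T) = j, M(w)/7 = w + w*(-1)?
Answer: 0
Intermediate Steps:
M(w) = 0 (M(w) = 7*(w + w*(-1)) = 7*(w - w) = 7*0 = 0)
o(l) = 12 - 4*l² (o(l) = -4*(-3 + l*l) = -4*(-3 + l²) = 12 - 4*l²)
x(C) = (C + C²)/(2 + C)
(-5*o(2))*x(k(M(-4), -4)) = (-5*(12 - 4*2²))*(0*(1 + 0)/(2 + 0)) = (-5*(12 - 4*4))*(0*1/2) = (-5*(12 - 16))*(0*(½)*1) = -5*(-4)*0 = 20*0 = 0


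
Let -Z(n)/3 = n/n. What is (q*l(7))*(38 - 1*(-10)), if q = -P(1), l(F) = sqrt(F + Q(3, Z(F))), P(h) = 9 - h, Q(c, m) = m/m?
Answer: -768*sqrt(2) ≈ -1086.1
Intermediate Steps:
Z(n) = -3 (Z(n) = -3*n/n = -3*1 = -3)
Q(c, m) = 1
l(F) = sqrt(1 + F) (l(F) = sqrt(F + 1) = sqrt(1 + F))
q = -8 (q = -(9 - 1*1) = -(9 - 1) = -1*8 = -8)
(q*l(7))*(38 - 1*(-10)) = (-8*sqrt(1 + 7))*(38 - 1*(-10)) = (-16*sqrt(2))*(38 + 10) = -16*sqrt(2)*48 = -768*sqrt(2)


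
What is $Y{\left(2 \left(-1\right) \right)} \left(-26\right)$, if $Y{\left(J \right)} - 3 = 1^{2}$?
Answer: $-104$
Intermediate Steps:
$Y{\left(J \right)} = 4$ ($Y{\left(J \right)} = 3 + 1^{2} = 3 + 1 = 4$)
$Y{\left(2 \left(-1\right) \right)} \left(-26\right) = 4 \left(-26\right) = -104$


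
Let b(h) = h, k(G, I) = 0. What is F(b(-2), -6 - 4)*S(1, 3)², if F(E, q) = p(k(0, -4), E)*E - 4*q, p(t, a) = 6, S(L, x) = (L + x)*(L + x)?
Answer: 7168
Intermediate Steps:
S(L, x) = (L + x)²
F(E, q) = -4*q + 6*E (F(E, q) = 6*E - 4*q = -4*q + 6*E)
F(b(-2), -6 - 4)*S(1, 3)² = (-4*(-6 - 4) + 6*(-2))*((1 + 3)²)² = (-4*(-10) - 12)*(4²)² = (40 - 12)*16² = 28*256 = 7168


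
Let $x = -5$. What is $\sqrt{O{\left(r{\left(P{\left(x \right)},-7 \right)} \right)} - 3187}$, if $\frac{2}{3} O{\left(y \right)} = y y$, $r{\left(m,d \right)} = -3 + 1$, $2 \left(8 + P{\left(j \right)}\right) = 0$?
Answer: $i \sqrt{3181} \approx 56.4 i$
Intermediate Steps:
$P{\left(j \right)} = -8$ ($P{\left(j \right)} = -8 + \frac{1}{2} \cdot 0 = -8 + 0 = -8$)
$r{\left(m,d \right)} = -2$
$O{\left(y \right)} = \frac{3 y^{2}}{2}$ ($O{\left(y \right)} = \frac{3 y y}{2} = \frac{3 y^{2}}{2}$)
$\sqrt{O{\left(r{\left(P{\left(x \right)},-7 \right)} \right)} - 3187} = \sqrt{\frac{3 \left(-2\right)^{2}}{2} - 3187} = \sqrt{\frac{3}{2} \cdot 4 - 3187} = \sqrt{6 - 3187} = \sqrt{-3181} = i \sqrt{3181}$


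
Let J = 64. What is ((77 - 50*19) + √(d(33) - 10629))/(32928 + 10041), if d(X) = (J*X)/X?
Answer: -291/14323 + I*√10565/42969 ≈ -0.020317 + 0.0023921*I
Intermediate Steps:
d(X) = 64 (d(X) = (64*X)/X = 64)
((77 - 50*19) + √(d(33) - 10629))/(32928 + 10041) = ((77 - 50*19) + √(64 - 10629))/(32928 + 10041) = ((77 - 950) + √(-10565))/42969 = (-873 + I*√10565)*(1/42969) = -291/14323 + I*√10565/42969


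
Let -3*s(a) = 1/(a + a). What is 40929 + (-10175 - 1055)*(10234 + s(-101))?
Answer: -34810733588/303 ≈ -1.1489e+8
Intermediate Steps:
s(a) = -1/(6*a) (s(a) = -1/(3*(a + a)) = -1/(2*a)/3 = -1/(6*a))
40929 + (-10175 - 1055)*(10234 + s(-101)) = 40929 + (-10175 - 1055)*(10234 - ⅙/(-101)) = 40929 - 11230*(10234 - ⅙*(-1/101)) = 40929 - 11230*(10234 + 1/606) = 40929 - 11230*6201805/606 = 40929 - 34823135075/303 = -34810733588/303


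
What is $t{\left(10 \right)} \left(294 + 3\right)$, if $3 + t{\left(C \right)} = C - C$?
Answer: $-891$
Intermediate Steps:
$t{\left(C \right)} = -3$ ($t{\left(C \right)} = -3 + \left(C - C\right) = -3 + 0 = -3$)
$t{\left(10 \right)} \left(294 + 3\right) = - 3 \left(294 + 3\right) = \left(-3\right) 297 = -891$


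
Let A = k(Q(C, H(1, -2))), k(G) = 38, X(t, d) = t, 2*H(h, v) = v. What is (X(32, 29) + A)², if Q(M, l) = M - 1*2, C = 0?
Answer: 4900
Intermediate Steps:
H(h, v) = v/2
Q(M, l) = -2 + M (Q(M, l) = M - 2 = -2 + M)
A = 38
(X(32, 29) + A)² = (32 + 38)² = 70² = 4900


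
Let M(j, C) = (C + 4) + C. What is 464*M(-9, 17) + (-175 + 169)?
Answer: 17626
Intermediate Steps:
M(j, C) = 4 + 2*C (M(j, C) = (4 + C) + C = 4 + 2*C)
464*M(-9, 17) + (-175 + 169) = 464*(4 + 2*17) + (-175 + 169) = 464*(4 + 34) - 6 = 464*38 - 6 = 17632 - 6 = 17626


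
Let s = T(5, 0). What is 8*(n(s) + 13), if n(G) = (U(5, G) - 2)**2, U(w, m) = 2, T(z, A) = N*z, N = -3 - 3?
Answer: 104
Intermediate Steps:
N = -6
T(z, A) = -6*z
s = -30 (s = -6*5 = -30)
n(G) = 0 (n(G) = (2 - 2)**2 = 0**2 = 0)
8*(n(s) + 13) = 8*(0 + 13) = 8*13 = 104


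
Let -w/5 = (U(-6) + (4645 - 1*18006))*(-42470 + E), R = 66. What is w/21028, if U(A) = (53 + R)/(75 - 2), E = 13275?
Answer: -71179891575/767522 ≈ -92740.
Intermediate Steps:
U(A) = 119/73 (U(A) = (53 + 66)/(75 - 2) = 119/73)
w = -142359783150/73 (w = -5*(119/73 + (4645 - 1*18006))*(-42470 + 13275) = -5*(119/73 + (4645 - 18006))*(-29195) = -5*(119/73 - 13361)*(-29195) = -(-4876170)*(-29195)/73 = -5*28471956630/73 = -142359783150/73 ≈ -1.9501e+9)
w/21028 = -142359783150/73/21028 = -142359783150/73*1/21028 = -71179891575/767522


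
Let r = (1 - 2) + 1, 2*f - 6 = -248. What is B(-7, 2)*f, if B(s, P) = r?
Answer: 0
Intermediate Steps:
f = -121 (f = 3 + (½)*(-248) = 3 - 124 = -121)
r = 0 (r = -1 + 1 = 0)
B(s, P) = 0
B(-7, 2)*f = 0*(-121) = 0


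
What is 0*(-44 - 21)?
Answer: 0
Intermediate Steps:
0*(-44 - 21) = 0*(-65) = 0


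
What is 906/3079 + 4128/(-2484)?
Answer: -871634/637353 ≈ -1.3676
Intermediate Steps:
906/3079 + 4128/(-2484) = 906*(1/3079) + 4128*(-1/2484) = 906/3079 - 344/207 = -871634/637353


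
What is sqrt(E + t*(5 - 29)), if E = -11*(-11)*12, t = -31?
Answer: 6*sqrt(61) ≈ 46.862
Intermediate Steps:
E = 1452 (E = 121*12 = 1452)
sqrt(E + t*(5 - 29)) = sqrt(1452 - 31*(5 - 29)) = sqrt(1452 - 31*(-24)) = sqrt(1452 + 744) = sqrt(2196) = 6*sqrt(61)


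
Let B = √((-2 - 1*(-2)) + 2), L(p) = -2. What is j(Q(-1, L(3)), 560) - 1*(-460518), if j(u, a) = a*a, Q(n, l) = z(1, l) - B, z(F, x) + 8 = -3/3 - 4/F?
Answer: 774118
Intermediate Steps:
B = √2 (B = √((-2 + 2) + 2) = √(0 + 2) = √2 ≈ 1.4142)
z(F, x) = -9 - 4/F (z(F, x) = -8 + (-3/3 - 4/F) = -8 + (-3*⅓ - 4/F) = -8 + (-1 - 4/F) = -9 - 4/F)
Q(n, l) = -13 - √2 (Q(n, l) = (-9 - 4/1) - √2 = (-9 - 4*1) - √2 = (-9 - 4) - √2 = -13 - √2)
j(u, a) = a²
j(Q(-1, L(3)), 560) - 1*(-460518) = 560² - 1*(-460518) = 313600 + 460518 = 774118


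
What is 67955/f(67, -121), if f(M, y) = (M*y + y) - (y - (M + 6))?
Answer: -67955/8034 ≈ -8.4584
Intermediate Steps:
f(M, y) = 6 + M + M*y (f(M, y) = (y + M*y) - (y - (6 + M)) = (y + M*y) - (y + (-6 - M)) = (y + M*y) - (-6 + y - M) = (y + M*y) + (6 + M - y) = 6 + M + M*y)
67955/f(67, -121) = 67955/(6 + 67 + 67*(-121)) = 67955/(6 + 67 - 8107) = 67955/(-8034) = 67955*(-1/8034) = -67955/8034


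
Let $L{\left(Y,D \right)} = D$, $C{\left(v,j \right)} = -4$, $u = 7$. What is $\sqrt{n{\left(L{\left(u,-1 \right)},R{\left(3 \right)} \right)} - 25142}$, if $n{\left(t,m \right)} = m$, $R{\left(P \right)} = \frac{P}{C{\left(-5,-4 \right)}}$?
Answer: $\frac{i \sqrt{100571}}{2} \approx 158.56 i$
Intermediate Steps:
$R{\left(P \right)} = - \frac{P}{4}$ ($R{\left(P \right)} = \frac{P}{-4} = P \left(- \frac{1}{4}\right) = - \frac{P}{4}$)
$\sqrt{n{\left(L{\left(u,-1 \right)},R{\left(3 \right)} \right)} - 25142} = \sqrt{\left(- \frac{1}{4}\right) 3 - 25142} = \sqrt{- \frac{3}{4} - 25142} = \sqrt{- \frac{100571}{4}} = \frac{i \sqrt{100571}}{2}$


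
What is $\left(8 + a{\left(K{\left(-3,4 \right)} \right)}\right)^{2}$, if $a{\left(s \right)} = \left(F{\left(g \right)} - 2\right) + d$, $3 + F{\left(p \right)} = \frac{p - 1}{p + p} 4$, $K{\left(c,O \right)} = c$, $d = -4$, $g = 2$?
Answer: $0$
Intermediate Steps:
$F{\left(p \right)} = -3 + \frac{2 \left(-1 + p\right)}{p}$ ($F{\left(p \right)} = -3 + \frac{p - 1}{p + p} 4 = -3 + \frac{-1 + p}{2 p} 4 = -3 + \frac{2 \left(-1 + p\right)}{p}$)
$a{\left(s \right)} = -8$ ($a{\left(s \right)} = \left(\frac{-2 - 2}{2} - 2\right) - 4 = \left(\frac{1}{2} \left(-4\right) - 2\right) - 4 = \left(-2 - 2\right) - 4 = -4 - 4 = -8$)
$\left(8 + a{\left(K{\left(-3,4 \right)} \right)}\right)^{2} = \left(8 - 8\right)^{2} = 0^{2} = 0$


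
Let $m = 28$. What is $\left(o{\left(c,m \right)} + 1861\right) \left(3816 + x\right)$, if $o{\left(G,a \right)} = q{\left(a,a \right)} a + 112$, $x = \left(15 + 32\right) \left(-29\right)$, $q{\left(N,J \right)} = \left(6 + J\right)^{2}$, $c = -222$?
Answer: $84238473$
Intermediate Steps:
$x = -1363$ ($x = 47 \left(-29\right) = -1363$)
$o{\left(G,a \right)} = 112 + a \left(6 + a\right)^{2}$ ($o{\left(G,a \right)} = \left(6 + a\right)^{2} a + 112 = a \left(6 + a\right)^{2} + 112 = 112 + a \left(6 + a\right)^{2}$)
$\left(o{\left(c,m \right)} + 1861\right) \left(3816 + x\right) = \left(\left(112 + 28 \left(6 + 28\right)^{2}\right) + 1861\right) \left(3816 - 1363\right) = \left(\left(112 + 28 \cdot 34^{2}\right) + 1861\right) 2453 = \left(\left(112 + 28 \cdot 1156\right) + 1861\right) 2453 = \left(\left(112 + 32368\right) + 1861\right) 2453 = \left(32480 + 1861\right) 2453 = 34341 \cdot 2453 = 84238473$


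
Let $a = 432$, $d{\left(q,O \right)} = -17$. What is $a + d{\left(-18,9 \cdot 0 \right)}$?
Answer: $415$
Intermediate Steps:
$a + d{\left(-18,9 \cdot 0 \right)} = 432 - 17 = 415$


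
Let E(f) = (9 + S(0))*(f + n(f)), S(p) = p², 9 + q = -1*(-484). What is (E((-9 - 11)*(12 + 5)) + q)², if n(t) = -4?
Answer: 6869641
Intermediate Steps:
q = 475 (q = -9 - 1*(-484) = -9 + 484 = 475)
E(f) = -36 + 9*f (E(f) = (9 + 0²)*(f - 4) = (9 + 0)*(-4 + f) = 9*(-4 + f) = -36 + 9*f)
(E((-9 - 11)*(12 + 5)) + q)² = ((-36 + 9*((-9 - 11)*(12 + 5))) + 475)² = ((-36 + 9*(-20*17)) + 475)² = ((-36 + 9*(-340)) + 475)² = ((-36 - 3060) + 475)² = (-3096 + 475)² = (-2621)² = 6869641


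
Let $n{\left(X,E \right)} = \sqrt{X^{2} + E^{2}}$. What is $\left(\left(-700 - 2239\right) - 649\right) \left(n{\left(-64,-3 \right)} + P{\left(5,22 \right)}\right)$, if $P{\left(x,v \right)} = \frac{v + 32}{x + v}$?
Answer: $-7176 - 3588 \sqrt{4105} \approx -2.3706 \cdot 10^{5}$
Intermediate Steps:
$P{\left(x,v \right)} = \frac{32 + v}{v + x}$
$n{\left(X,E \right)} = \sqrt{E^{2} + X^{2}}$
$\left(\left(-700 - 2239\right) - 649\right) \left(n{\left(-64,-3 \right)} + P{\left(5,22 \right)}\right) = \left(\left(-700 - 2239\right) - 649\right) \left(\sqrt{\left(-3\right)^{2} + \left(-64\right)^{2}} + \frac{32 + 22}{22 + 5}\right) = \left(\left(-700 - 2239\right) + \left(-746 + 97\right)\right) \left(\sqrt{9 + 4096} + \frac{1}{27} \cdot 54\right) = \left(-2939 - 649\right) \left(\sqrt{4105} + \frac{1}{27} \cdot 54\right) = - 3588 \left(\sqrt{4105} + 2\right) = - 3588 \left(2 + \sqrt{4105}\right) = -7176 - 3588 \sqrt{4105}$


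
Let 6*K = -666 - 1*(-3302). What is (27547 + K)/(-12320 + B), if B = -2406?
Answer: -83959/44178 ≈ -1.9005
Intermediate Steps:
K = 1318/3 (K = (-666 - 1*(-3302))/6 = (-666 + 3302)/6 = (⅙)*2636 = 1318/3 ≈ 439.33)
(27547 + K)/(-12320 + B) = (27547 + 1318/3)/(-12320 - 2406) = (83959/3)/(-14726) = (83959/3)*(-1/14726) = -83959/44178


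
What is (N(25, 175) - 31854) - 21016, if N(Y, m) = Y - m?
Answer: -53020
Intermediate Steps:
(N(25, 175) - 31854) - 21016 = ((25 - 1*175) - 31854) - 21016 = ((25 - 175) - 31854) - 21016 = (-150 - 31854) - 21016 = -32004 - 21016 = -53020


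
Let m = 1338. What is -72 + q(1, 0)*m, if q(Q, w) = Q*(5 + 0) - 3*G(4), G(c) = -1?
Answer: 10632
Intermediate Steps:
q(Q, w) = 3 + 5*Q (q(Q, w) = Q*(5 + 0) - 3*(-1) = Q*5 + 3 = 5*Q + 3 = 3 + 5*Q)
-72 + q(1, 0)*m = -72 + (3 + 5*1)*1338 = -72 + (3 + 5)*1338 = -72 + 8*1338 = -72 + 10704 = 10632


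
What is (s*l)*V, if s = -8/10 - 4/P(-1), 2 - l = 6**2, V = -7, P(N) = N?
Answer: 3808/5 ≈ 761.60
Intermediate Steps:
l = -34 (l = 2 - 1*6**2 = 2 - 1*36 = 2 - 36 = -34)
s = 16/5 (s = -8/10 - 4/(-1) = -8*1/10 - 4*(-1) = -4/5 + 4 = 16/5 ≈ 3.2000)
(s*l)*V = ((16/5)*(-34))*(-7) = -544/5*(-7) = 3808/5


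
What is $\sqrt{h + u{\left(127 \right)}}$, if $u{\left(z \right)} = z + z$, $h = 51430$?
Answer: $2 \sqrt{12921} \approx 227.34$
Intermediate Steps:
$u{\left(z \right)} = 2 z$
$\sqrt{h + u{\left(127 \right)}} = \sqrt{51430 + 2 \cdot 127} = \sqrt{51430 + 254} = \sqrt{51684} = 2 \sqrt{12921}$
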